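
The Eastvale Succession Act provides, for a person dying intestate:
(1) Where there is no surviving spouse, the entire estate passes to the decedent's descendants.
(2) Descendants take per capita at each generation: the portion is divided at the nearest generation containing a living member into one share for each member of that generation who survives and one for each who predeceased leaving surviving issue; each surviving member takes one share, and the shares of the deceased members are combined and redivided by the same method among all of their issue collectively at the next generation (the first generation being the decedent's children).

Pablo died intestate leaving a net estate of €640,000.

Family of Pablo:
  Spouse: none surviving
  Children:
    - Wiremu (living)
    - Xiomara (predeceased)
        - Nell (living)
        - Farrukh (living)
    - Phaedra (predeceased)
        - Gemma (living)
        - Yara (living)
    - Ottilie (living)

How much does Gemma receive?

The entire €640,000 passes to the descendants.
That amount (€640,000) is divided at the children's generation into 4 shares of €160,000. Wiremu and Ottilie each take €160,000. The 2 shares of the deceased (Xiomara and Phaedra) are combined into a pool of €320,000.
That pool (€320,000) is divided at the grandchildren's generation equally among Nell, Farrukh, Gemma, and Yara: €80,000 each.

Gemma receives €80,000.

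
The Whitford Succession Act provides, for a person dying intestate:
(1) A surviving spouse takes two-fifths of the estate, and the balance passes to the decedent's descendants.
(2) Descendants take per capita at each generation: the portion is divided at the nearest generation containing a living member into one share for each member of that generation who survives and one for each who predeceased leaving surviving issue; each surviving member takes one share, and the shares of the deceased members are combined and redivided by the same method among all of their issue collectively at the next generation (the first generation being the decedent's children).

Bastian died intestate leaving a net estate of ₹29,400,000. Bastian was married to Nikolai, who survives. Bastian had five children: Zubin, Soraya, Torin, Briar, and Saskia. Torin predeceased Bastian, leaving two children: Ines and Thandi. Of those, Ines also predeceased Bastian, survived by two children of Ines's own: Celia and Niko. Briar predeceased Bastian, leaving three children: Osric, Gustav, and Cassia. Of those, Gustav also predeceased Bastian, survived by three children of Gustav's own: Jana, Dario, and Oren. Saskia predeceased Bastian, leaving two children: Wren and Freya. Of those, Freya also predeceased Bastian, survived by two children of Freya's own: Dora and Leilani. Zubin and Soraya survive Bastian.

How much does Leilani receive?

Leilani receives ₹648,000.

Nikolai takes two-fifths of ₹29,400,000 = ₹11,760,000. The remaining ₹17,640,000 passes to the descendants.
The descendants' portion (₹17,640,000) is divided at the children's generation into 5 shares of ₹3,528,000. Zubin and Soraya each take ₹3,528,000. The 3 shares of the deceased (Torin, Briar, and Saskia) are combined into a pool of ₹10,584,000.
That pool (₹10,584,000) is divided at the grandchildren's generation into 7 shares of ₹1,512,000. Thandi, Osric, Cassia, and Wren each take ₹1,512,000. The 3 shares of the deceased (Ines, Gustav, and Freya) are combined into a pool of ₹4,536,000.
That pool (₹4,536,000) is divided at the great-grandchildren's generation equally among Celia, Niko, Jana, Dario, Oren, Dora, and Leilani: ₹648,000 each.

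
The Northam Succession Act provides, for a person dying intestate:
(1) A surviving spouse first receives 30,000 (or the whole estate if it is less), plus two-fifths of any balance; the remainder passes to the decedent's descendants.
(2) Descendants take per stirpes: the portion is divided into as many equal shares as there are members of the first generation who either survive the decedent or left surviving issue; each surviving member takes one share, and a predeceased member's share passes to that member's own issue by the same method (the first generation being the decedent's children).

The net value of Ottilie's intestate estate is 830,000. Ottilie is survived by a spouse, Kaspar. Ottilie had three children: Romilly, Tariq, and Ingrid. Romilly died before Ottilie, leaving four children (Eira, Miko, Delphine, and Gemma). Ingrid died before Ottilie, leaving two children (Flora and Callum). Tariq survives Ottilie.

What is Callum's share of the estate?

Callum receives 80,000.

Kaspar first takes 30,000, leaving a balance of 800,000. Kaspar then takes two-fifths of the balance (320,000), for a total of 350,000. The remaining 480,000 passes to the descendants.
The descendants' portion (480,000) is divided into 3 shares of 160,000: Tariq takes 160,000; Romilly's 160,000 share passes to Romilly's issue; Ingrid's 160,000 share passes to Ingrid's issue.
Romilly's share (160,000) is divided into 4 shares of 40,000: Eira, Miko, Delphine, and Gemma each take 40,000.
Ingrid's share (160,000) is divided into 2 shares of 80,000: Flora and Callum each take 80,000.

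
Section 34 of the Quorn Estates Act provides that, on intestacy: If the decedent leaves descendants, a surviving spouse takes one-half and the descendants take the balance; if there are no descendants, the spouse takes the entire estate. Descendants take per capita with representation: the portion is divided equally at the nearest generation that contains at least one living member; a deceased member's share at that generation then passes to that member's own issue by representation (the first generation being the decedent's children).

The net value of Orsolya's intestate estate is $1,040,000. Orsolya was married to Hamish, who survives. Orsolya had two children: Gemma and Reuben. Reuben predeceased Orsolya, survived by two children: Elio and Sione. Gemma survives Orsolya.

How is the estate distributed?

Hamish: $520,000; Gemma: $260,000; Elio: $130,000; Sione: $130,000

Hamish takes one-half of $1,040,000 = $520,000. The remaining $520,000 passes to the descendants.
The descendants' portion ($520,000) is divided into 2 shares of $260,000: Gemma takes $260,000; Reuben's $260,000 share passes to Reuben's issue.
Reuben's share ($260,000) is divided into 2 shares of $130,000: Elio and Sione each take $130,000.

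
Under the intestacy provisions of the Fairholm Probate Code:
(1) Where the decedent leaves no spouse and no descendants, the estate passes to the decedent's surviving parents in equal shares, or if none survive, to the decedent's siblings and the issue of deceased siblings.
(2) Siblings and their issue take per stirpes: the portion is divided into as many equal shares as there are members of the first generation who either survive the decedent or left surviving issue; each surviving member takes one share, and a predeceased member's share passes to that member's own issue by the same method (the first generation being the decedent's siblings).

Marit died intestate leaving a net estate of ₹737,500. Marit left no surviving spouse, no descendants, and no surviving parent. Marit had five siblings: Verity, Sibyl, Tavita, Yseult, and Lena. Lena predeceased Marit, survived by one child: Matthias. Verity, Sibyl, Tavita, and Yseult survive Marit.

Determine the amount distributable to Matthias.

Matthias receives ₹147,500.

The entire ₹737,500 passes to the siblings and their issue.
That amount (₹737,500) is divided into 5 shares of ₹147,500: Verity, Sibyl, Tavita, and Yseult each take ₹147,500; Lena's ₹147,500 share passes to Lena's issue.
Lena's share (₹147,500) passes entirely to Matthias.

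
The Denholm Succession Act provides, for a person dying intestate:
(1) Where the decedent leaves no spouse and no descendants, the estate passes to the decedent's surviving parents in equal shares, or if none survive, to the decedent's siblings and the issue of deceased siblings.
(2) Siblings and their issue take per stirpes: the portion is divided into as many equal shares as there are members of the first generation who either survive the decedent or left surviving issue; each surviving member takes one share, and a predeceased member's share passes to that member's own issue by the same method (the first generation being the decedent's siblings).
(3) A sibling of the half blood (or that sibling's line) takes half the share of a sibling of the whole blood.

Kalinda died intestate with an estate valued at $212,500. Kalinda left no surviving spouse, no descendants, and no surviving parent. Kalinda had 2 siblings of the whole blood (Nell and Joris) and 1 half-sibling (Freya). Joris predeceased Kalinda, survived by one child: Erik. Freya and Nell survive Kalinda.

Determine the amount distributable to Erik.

Erik receives $85,000.

The entire $212,500 passes to the siblings and their issue.
Counting each half-blood sibling's line as half a unit, there are 5/2 units in $212,500, so one unit is $85,000. Whole-blood lines (Nell and Joris) take $85,000 each; half-blood lines (Freya) take $42,500 each.
Joris's share ($85,000) passes entirely to Erik.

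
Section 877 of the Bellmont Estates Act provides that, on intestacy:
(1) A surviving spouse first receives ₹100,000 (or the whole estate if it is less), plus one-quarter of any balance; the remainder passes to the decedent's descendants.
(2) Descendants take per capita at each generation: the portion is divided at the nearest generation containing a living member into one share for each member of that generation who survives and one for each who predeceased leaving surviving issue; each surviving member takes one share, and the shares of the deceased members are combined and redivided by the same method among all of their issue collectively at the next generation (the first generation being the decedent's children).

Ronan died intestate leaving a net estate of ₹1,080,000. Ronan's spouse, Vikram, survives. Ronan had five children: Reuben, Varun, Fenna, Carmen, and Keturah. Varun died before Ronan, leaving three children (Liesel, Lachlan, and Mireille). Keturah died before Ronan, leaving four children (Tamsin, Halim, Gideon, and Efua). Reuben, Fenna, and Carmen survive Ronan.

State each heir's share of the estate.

Vikram first takes ₹100,000, leaving a balance of ₹980,000. Vikram then takes one-quarter of the balance (₹245,000), for a total of ₹345,000. The remaining ₹735,000 passes to the descendants.
The descendants' portion (₹735,000) is divided at the children's generation into 5 shares of ₹147,000. Reuben, Fenna, and Carmen each take ₹147,000. The 2 shares of the deceased (Varun and Keturah) are combined into a pool of ₹294,000.
That pool (₹294,000) is divided at the grandchildren's generation equally among Liesel, Lachlan, Mireille, Tamsin, Halim, Gideon, and Efua: ₹42,000 each.

Vikram: ₹345,000; Reuben: ₹147,000; Liesel: ₹42,000; Lachlan: ₹42,000; Mireille: ₹42,000; Fenna: ₹147,000; Carmen: ₹147,000; Tamsin: ₹42,000; Halim: ₹42,000; Gideon: ₹42,000; Efua: ₹42,000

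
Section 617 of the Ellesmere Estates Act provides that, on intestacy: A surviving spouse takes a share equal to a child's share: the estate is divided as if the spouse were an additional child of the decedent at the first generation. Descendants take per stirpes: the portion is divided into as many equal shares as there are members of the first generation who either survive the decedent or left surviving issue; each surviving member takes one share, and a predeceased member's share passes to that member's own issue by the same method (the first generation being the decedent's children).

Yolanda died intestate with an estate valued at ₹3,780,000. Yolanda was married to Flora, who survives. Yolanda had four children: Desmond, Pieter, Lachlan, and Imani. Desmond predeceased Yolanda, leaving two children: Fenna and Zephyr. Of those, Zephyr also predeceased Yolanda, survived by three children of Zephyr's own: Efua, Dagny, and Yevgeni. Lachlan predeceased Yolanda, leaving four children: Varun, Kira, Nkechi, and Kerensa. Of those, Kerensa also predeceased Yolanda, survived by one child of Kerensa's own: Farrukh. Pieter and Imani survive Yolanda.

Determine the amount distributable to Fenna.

The spouse counts as an additional share at the children's level, so there are 5 primary shares of ₹756,000. Flora takes one such share (₹756,000).
The children's combined portion (₹3,024,000) is divided into 4 shares of ₹756,000: Pieter and Imani each take ₹756,000; Desmond's ₹756,000 share passes to Desmond's issue; Lachlan's ₹756,000 share passes to Lachlan's issue.
Desmond's share (₹756,000) is divided into 2 shares of ₹378,000: Fenna takes ₹378,000; Zephyr's ₹378,000 share passes to Zephyr's issue.
Zephyr's share (₹378,000) is divided into 3 shares of ₹126,000: Efua, Dagny, and Yevgeni each take ₹126,000.
Lachlan's share (₹756,000) is divided into 4 shares of ₹189,000: Varun, Kira, and Nkechi each take ₹189,000; Kerensa's ₹189,000 share passes to Kerensa's issue.
Kerensa's share (₹189,000) passes entirely to Farrukh.

Fenna receives ₹378,000.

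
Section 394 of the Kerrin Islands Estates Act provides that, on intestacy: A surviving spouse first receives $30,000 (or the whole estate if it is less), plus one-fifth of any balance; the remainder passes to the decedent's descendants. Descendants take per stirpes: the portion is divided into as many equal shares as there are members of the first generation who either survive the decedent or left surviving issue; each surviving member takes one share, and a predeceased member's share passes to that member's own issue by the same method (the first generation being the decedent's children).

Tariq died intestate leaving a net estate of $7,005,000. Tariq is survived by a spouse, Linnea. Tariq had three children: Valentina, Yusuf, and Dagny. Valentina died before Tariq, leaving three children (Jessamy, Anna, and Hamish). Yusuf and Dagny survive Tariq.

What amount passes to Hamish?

Hamish receives $620,000.

Linnea first takes $30,000, leaving a balance of $6,975,000. Linnea then takes one-fifth of the balance ($1,395,000), for a total of $1,425,000. The remaining $5,580,000 passes to the descendants.
The descendants' portion ($5,580,000) is divided into 3 shares of $1,860,000: Yusuf and Dagny each take $1,860,000; Valentina's $1,860,000 share passes to Valentina's issue.
Valentina's share ($1,860,000) is divided into 3 shares of $620,000: Jessamy, Anna, and Hamish each take $620,000.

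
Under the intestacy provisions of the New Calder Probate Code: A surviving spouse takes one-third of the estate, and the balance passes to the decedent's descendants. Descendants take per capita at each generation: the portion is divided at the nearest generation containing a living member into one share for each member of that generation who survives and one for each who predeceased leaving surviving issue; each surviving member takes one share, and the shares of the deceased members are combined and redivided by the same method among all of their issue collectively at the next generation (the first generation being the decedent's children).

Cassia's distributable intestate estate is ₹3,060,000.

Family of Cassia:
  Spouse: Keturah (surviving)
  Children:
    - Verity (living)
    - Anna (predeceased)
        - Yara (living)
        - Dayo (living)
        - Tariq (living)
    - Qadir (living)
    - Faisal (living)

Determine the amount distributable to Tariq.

Tariq receives ₹170,000.

Keturah takes one-third of ₹3,060,000 = ₹1,020,000. The remaining ₹2,040,000 passes to the descendants.
The descendants' portion (₹2,040,000) is divided at the children's generation into 4 shares of ₹510,000. Verity, Qadir, and Faisal each take ₹510,000. The remaining share for the deceased Anna (₹510,000) is carried to the next generation.
That pool (₹510,000) is divided at the grandchildren's generation equally among Yara, Dayo, and Tariq: ₹170,000 each.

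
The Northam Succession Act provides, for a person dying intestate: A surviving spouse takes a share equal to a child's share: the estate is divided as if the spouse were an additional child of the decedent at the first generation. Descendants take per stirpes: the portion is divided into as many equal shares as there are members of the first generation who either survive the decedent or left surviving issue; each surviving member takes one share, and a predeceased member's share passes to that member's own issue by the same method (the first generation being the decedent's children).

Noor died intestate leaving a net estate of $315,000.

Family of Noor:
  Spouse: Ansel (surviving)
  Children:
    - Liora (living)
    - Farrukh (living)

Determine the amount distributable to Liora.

The spouse counts as an additional share at the children's level, so there are 3 primary shares of $105,000. Ansel takes one such share ($105,000).
The children's combined portion ($210,000) is divided into 2 shares of $105,000: Liora and Farrukh each take $105,000.

Liora receives $105,000.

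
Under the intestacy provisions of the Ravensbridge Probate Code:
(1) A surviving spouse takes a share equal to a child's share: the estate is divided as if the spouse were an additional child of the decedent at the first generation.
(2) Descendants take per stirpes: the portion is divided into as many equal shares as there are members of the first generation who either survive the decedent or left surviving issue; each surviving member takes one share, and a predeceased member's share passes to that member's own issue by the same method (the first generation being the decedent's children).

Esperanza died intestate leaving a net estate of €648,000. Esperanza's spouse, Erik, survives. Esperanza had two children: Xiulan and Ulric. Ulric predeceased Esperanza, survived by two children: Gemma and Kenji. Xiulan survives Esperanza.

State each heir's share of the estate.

Erik: €216,000; Xiulan: €216,000; Gemma: €108,000; Kenji: €108,000

The spouse counts as an additional share at the children's level, so there are 3 primary shares of €216,000. Erik takes one such share (€216,000).
The children's combined portion (€432,000) is divided into 2 shares of €216,000: Xiulan takes €216,000; Ulric's €216,000 share passes to Ulric's issue.
Ulric's share (€216,000) is divided into 2 shares of €108,000: Gemma and Kenji each take €108,000.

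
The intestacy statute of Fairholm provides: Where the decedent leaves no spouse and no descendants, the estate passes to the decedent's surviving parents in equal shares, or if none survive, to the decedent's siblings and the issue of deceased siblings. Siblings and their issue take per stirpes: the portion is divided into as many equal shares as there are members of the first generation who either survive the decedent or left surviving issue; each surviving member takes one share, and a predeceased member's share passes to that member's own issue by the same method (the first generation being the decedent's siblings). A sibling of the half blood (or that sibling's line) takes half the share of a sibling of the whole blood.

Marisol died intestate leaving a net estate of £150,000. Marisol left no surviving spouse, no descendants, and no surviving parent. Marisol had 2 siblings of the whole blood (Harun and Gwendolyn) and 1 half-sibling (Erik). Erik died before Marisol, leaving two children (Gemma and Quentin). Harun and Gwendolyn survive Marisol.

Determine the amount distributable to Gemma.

The entire £150,000 passes to the siblings and their issue.
Counting each half-blood sibling's line as half a unit, there are 5/2 units in £150,000, so one unit is £60,000. Whole-blood lines (Harun and Gwendolyn) take £60,000 each; half-blood lines (Erik) take £30,000 each.
Erik's share (£30,000) is divided into 2 shares of £15,000: Gemma and Quentin each take £15,000.

Gemma receives £15,000.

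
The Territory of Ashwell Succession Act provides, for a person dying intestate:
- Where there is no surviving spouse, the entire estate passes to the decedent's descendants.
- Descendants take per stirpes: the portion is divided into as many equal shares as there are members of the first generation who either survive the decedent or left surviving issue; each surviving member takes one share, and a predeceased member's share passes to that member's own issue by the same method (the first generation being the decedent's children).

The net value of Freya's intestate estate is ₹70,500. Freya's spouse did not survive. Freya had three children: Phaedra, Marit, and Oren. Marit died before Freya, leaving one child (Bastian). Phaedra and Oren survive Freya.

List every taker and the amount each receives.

The entire ₹70,500 passes to the descendants.
That amount (₹70,500) is divided into 3 shares of ₹23,500: Phaedra and Oren each take ₹23,500; Marit's ₹23,500 share passes to Marit's issue.
Marit's share (₹23,500) passes entirely to Bastian.

Phaedra: ₹23,500; Bastian: ₹23,500; Oren: ₹23,500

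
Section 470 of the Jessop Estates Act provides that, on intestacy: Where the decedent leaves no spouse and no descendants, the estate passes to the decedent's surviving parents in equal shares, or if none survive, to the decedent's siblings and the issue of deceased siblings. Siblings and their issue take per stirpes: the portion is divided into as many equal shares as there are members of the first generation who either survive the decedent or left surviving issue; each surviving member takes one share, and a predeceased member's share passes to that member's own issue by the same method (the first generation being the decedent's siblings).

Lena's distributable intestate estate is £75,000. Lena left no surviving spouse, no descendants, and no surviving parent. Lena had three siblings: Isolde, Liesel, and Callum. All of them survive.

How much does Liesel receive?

The entire £75,000 passes to the siblings and their issue.
That amount (£75,000) is divided into 3 shares of £25,000: Isolde, Liesel, and Callum each take £25,000.

Liesel receives £25,000.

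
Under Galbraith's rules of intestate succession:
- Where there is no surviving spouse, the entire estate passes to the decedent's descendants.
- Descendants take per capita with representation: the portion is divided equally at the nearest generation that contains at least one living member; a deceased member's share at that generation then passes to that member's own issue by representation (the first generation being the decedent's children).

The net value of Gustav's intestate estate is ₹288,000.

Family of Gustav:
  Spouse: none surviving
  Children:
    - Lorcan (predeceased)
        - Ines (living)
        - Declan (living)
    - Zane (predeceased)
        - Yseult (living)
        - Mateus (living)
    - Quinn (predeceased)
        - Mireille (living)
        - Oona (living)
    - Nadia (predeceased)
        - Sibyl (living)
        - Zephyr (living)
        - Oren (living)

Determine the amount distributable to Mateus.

The entire ₹288,000 passes to the descendants.
No child survives, so the initial division is made at the grandchildren's generation.
That amount (₹288,000) is divided into 9 shares of ₹32,000: Ines, Declan, Yseult, Mateus, Mireille, Oona, Sibyl, Zephyr, and Oren each take ₹32,000.

Mateus receives ₹32,000.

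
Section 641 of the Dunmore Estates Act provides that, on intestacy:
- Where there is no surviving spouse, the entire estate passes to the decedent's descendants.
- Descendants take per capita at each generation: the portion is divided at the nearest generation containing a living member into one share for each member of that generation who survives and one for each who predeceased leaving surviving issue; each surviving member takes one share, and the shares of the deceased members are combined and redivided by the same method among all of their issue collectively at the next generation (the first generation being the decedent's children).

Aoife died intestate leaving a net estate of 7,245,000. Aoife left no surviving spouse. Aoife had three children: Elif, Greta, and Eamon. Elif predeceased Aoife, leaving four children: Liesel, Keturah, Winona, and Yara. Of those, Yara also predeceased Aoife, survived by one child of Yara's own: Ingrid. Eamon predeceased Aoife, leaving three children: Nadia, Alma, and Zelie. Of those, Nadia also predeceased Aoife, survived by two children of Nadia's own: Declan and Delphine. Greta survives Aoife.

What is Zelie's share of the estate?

Zelie receives 690,000.

The entire 7,245,000 passes to the descendants.
That amount (7,245,000) is divided at the children's generation into 3 shares of 2,415,000. Greta takes 2,415,000. The 2 shares of the deceased (Elif and Eamon) are combined into a pool of 4,830,000.
That pool (4,830,000) is divided at the grandchildren's generation into 7 shares of 690,000. Liesel, Keturah, Winona, Alma, and Zelie each take 690,000. The 2 shares of the deceased (Yara and Nadia) are combined into a pool of 1,380,000.
That pool (1,380,000) is divided at the great-grandchildren's generation equally among Ingrid, Declan, and Delphine: 460,000 each.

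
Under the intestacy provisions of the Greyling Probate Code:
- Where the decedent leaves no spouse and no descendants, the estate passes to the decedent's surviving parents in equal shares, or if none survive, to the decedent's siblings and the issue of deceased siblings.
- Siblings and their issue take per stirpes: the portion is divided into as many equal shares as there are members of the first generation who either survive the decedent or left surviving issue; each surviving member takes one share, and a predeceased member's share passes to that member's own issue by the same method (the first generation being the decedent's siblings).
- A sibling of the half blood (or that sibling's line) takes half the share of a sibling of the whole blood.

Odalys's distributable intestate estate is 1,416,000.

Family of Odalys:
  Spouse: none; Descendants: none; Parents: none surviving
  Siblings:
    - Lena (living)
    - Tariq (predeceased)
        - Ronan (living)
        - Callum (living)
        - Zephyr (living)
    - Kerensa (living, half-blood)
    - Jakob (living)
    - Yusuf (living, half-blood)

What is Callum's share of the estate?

Callum receives 118,000.

The entire 1,416,000 passes to the siblings and their issue.
Counting each half-blood sibling's line as half a unit, there are 4 units in 1,416,000, so one unit is 354,000. Whole-blood lines (Lena, Tariq, and Jakob) take 354,000 each; half-blood lines (Kerensa and Yusuf) take 177,000 each.
Tariq's share (354,000) is divided into 3 shares of 118,000: Ronan, Callum, and Zephyr each take 118,000.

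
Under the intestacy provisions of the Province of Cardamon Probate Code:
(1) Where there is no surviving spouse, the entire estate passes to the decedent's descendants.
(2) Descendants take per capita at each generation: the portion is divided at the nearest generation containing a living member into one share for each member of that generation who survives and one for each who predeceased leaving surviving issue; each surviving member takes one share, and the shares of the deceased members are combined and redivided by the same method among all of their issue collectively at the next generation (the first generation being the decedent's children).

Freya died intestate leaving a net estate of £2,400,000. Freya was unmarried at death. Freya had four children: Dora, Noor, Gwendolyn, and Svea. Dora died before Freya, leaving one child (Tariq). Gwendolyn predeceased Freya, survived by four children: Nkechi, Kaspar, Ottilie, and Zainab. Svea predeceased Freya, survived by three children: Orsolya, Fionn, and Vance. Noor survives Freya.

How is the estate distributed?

The entire £2,400,000 passes to the descendants.
That amount (£2,400,000) is divided at the children's generation into 4 shares of £600,000. Noor takes £600,000. The 3 shares of the deceased (Dora, Gwendolyn, and Svea) are combined into a pool of £1,800,000.
That pool (£1,800,000) is divided at the grandchildren's generation equally among Tariq, Nkechi, Kaspar, Ottilie, Zainab, Orsolya, Fionn, and Vance: £225,000 each.

Tariq: £225,000; Noor: £600,000; Nkechi: £225,000; Kaspar: £225,000; Ottilie: £225,000; Zainab: £225,000; Orsolya: £225,000; Fionn: £225,000; Vance: £225,000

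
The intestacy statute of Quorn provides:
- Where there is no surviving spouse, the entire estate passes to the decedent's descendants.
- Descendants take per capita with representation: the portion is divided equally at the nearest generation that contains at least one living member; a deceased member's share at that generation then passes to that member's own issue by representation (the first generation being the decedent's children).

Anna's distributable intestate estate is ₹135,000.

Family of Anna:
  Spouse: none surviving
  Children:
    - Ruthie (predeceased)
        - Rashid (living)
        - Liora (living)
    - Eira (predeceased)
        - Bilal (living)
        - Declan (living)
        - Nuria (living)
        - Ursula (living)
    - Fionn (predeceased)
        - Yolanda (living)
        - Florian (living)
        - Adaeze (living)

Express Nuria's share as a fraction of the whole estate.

The entire ₹135,000 passes to the descendants.
No child survives, so the initial division is made at the grandchildren's generation.
That amount (₹135,000) is divided into 9 shares of ₹15,000: Rashid, Liora, Bilal, Declan, Nuria, Ursula, Yolanda, Florian, and Adaeze each take ₹15,000.

Nuria receives 1/9 of the estate.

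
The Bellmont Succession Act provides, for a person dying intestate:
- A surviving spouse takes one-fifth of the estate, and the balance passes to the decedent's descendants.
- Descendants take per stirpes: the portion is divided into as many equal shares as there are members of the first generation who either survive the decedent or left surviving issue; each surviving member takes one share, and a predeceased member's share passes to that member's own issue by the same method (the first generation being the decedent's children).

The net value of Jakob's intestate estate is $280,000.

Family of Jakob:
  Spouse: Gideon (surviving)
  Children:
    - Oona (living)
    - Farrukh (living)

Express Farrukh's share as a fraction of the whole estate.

Gideon takes one-fifth of $280,000 = $56,000. The remaining $224,000 passes to the descendants.
The descendants' portion ($224,000) is divided into 2 shares of $112,000: Oona and Farrukh each take $112,000.

Farrukh receives 2/5 of the estate.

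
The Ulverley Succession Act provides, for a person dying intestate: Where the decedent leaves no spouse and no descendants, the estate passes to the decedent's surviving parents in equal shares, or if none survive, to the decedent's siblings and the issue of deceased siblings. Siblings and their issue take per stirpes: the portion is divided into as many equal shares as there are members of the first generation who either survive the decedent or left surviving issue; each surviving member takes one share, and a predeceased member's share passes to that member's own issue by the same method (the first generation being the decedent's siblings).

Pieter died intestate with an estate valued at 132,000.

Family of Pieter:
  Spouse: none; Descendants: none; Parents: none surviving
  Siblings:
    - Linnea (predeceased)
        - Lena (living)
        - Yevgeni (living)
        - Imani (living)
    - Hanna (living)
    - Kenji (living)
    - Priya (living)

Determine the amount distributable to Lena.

The entire 132,000 passes to the siblings and their issue.
That amount (132,000) is divided into 4 shares of 33,000: Hanna, Kenji, and Priya each take 33,000; Linnea's 33,000 share passes to Linnea's issue.
Linnea's share (33,000) is divided into 3 shares of 11,000: Lena, Yevgeni, and Imani each take 11,000.

Lena receives 11,000.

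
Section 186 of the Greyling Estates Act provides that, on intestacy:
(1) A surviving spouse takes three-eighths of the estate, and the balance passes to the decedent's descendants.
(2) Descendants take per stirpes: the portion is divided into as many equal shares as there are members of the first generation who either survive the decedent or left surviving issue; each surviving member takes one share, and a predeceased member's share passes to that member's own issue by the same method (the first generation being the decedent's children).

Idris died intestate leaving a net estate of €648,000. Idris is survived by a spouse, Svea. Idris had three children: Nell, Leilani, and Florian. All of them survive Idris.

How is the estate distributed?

Svea takes three-eighths of €648,000 = €243,000. The remaining €405,000 passes to the descendants.
The descendants' portion (€405,000) is divided into 3 shares of €135,000: Nell, Leilani, and Florian each take €135,000.

Svea: €243,000; Nell: €135,000; Leilani: €135,000; Florian: €135,000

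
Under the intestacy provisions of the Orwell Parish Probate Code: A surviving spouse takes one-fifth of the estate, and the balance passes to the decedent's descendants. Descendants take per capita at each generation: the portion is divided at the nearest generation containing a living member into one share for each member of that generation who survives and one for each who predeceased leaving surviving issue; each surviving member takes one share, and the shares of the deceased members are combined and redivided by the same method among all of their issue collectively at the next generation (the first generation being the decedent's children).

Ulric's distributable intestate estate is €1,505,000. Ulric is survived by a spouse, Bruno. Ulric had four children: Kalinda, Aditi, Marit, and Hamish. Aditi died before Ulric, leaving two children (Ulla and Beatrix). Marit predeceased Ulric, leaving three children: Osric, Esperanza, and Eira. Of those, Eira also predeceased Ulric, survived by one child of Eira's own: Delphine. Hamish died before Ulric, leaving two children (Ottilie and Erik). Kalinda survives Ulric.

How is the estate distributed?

Bruno takes one-fifth of €1,505,000 = €301,000. The remaining €1,204,000 passes to the descendants.
The descendants' portion (€1,204,000) is divided at the children's generation into 4 shares of €301,000. Kalinda takes €301,000. The 3 shares of the deceased (Aditi, Marit, and Hamish) are combined into a pool of €903,000.
That pool (€903,000) is divided at the grandchildren's generation into 7 shares of €129,000. Ulla, Beatrix, Osric, Esperanza, Ottilie, and Erik each take €129,000. The remaining share for the deceased Eira (€129,000) is carried to the next generation.
That pool (€129,000) passes entirely to Delphine, the sole taker at the great-grandchildren's generation.

Bruno: €301,000; Kalinda: €301,000; Ulla: €129,000; Beatrix: €129,000; Osric: €129,000; Esperanza: €129,000; Delphine: €129,000; Ottilie: €129,000; Erik: €129,000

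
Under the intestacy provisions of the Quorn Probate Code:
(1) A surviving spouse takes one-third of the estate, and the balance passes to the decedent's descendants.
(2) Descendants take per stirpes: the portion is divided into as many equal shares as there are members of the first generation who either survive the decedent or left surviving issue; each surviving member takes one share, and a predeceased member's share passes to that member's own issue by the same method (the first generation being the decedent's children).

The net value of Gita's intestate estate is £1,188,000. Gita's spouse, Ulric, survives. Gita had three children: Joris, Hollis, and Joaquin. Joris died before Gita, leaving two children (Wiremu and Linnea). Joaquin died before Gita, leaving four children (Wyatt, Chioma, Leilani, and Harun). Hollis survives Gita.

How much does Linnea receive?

Ulric takes one-third of £1,188,000 = £396,000. The remaining £792,000 passes to the descendants.
The descendants' portion (£792,000) is divided into 3 shares of £264,000: Hollis takes £264,000; Joris's £264,000 share passes to Joris's issue; Joaquin's £264,000 share passes to Joaquin's issue.
Joris's share (£264,000) is divided into 2 shares of £132,000: Wiremu and Linnea each take £132,000.
Joaquin's share (£264,000) is divided into 4 shares of £66,000: Wyatt, Chioma, Leilani, and Harun each take £66,000.

Linnea receives £132,000.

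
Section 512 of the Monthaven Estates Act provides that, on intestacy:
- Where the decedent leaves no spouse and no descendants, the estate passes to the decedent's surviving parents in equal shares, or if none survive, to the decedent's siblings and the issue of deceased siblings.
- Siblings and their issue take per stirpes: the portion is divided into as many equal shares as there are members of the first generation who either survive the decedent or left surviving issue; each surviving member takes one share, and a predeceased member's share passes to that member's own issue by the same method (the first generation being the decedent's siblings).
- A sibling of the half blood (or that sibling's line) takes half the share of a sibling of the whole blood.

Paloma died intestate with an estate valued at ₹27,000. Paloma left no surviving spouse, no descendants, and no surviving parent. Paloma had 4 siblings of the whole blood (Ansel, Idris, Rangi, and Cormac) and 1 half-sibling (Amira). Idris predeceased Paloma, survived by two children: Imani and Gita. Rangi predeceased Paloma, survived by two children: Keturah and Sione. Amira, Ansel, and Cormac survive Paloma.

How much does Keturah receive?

Keturah receives ₹3,000.

The entire ₹27,000 passes to the siblings and their issue.
Counting each half-blood sibling's line as half a unit, there are 9/2 units in ₹27,000, so one unit is ₹6,000. Whole-blood lines (Ansel, Idris, Rangi, and Cormac) take ₹6,000 each; half-blood lines (Amira) take ₹3,000 each.
Idris's share (₹6,000) is divided into 2 shares of ₹3,000: Imani and Gita each take ₹3,000.
Rangi's share (₹6,000) is divided into 2 shares of ₹3,000: Keturah and Sione each take ₹3,000.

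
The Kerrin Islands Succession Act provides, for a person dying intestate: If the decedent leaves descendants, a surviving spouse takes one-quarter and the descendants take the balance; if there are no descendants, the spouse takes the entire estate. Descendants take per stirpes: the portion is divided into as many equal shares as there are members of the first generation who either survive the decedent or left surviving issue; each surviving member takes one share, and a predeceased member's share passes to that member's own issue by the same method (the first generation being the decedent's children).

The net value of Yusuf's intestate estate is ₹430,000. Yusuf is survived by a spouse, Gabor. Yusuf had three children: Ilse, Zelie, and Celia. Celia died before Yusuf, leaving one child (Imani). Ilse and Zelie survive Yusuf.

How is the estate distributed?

Gabor takes one-quarter of ₹430,000 = ₹107,500. The remaining ₹322,500 passes to the descendants.
The descendants' portion (₹322,500) is divided into 3 shares of ₹107,500: Ilse and Zelie each take ₹107,500; Celia's ₹107,500 share passes to Celia's issue.
Celia's share (₹107,500) passes entirely to Imani.

Gabor: ₹107,500; Ilse: ₹107,500; Zelie: ₹107,500; Imani: ₹107,500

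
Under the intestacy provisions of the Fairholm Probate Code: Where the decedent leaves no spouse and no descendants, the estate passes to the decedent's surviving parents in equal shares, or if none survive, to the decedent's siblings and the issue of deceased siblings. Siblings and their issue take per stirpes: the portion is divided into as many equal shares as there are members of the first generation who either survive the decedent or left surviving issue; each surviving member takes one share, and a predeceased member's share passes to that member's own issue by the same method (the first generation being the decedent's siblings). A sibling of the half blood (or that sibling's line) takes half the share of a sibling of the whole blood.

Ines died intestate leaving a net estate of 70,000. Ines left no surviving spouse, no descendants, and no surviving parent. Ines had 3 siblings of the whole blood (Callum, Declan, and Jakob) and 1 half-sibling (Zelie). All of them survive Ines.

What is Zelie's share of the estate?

Zelie receives 10,000.

The entire 70,000 passes to the siblings and their issue.
Counting each half-blood sibling's line as half a unit, there are 7/2 units in 70,000, so one unit is 20,000. Whole-blood lines (Callum, Declan, and Jakob) take 20,000 each; half-blood lines (Zelie) take 10,000 each.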